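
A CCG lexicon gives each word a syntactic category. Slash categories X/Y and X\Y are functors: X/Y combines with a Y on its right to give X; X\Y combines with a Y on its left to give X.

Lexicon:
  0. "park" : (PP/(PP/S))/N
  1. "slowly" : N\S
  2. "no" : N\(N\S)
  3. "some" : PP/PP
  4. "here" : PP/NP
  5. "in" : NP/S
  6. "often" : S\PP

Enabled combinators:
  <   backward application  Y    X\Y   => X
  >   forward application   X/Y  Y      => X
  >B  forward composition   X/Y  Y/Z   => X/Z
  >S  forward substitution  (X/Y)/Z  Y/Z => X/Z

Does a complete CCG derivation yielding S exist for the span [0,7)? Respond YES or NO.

[0,7] S   <
  [0,6] PP   >
    [0,3] PP/(PP/S)   >
      [0,1] "park" : (PP/(PP/S))/N
      [1,3] N   <
        [1,2] "slowly" : N\S
        [2,3] "no" : N\(N\S)
    [3,6] PP/S   >B
      [3,4] "some" : PP/PP
      [4,6] PP/S   >B
        [4,5] "here" : PP/NP
        [5,6] "in" : NP/S
  [6,7] "often" : S\PP

YES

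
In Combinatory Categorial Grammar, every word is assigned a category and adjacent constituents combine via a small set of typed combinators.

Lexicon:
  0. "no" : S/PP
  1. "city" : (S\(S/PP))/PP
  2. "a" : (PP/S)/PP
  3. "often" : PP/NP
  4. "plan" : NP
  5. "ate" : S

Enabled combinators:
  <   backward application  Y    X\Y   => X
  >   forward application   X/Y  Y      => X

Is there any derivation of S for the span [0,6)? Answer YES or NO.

[0,6] S   <
  [0,1] "no" : S/PP
  [1,6] S\(S/PP)   >
    [1,2] "city" : (S\(S/PP))/PP
    [2,6] PP   >
      [2,5] PP/S   >
        [2,3] "a" : (PP/S)/PP
        [3,5] PP   >
          [3,4] "often" : PP/NP
          [4,5] "plan" : NP
      [5,6] "ate" : S

YES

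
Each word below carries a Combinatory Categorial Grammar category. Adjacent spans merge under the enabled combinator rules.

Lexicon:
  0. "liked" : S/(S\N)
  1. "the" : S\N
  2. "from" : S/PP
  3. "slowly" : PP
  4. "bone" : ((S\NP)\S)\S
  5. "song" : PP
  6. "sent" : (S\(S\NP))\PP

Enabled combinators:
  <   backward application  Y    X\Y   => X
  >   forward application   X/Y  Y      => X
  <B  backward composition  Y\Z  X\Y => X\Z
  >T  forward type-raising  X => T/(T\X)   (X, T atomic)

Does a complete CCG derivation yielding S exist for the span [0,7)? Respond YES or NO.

YES

[0,7] S   <
  [0,5] S\NP   <
    [0,2] S   >
      [0,1] "liked" : S/(S\N)
      [1,2] "the" : S\N
    [2,5] (S\NP)\S   <
      [2,4] S   >
        [2,3] "from" : S/PP
        [3,4] "slowly" : PP
      [4,5] "bone" : ((S\NP)\S)\S
  [5,7] S\(S\NP)   <
    [5,6] "song" : PP
    [6,7] "sent" : (S\(S\NP))\PP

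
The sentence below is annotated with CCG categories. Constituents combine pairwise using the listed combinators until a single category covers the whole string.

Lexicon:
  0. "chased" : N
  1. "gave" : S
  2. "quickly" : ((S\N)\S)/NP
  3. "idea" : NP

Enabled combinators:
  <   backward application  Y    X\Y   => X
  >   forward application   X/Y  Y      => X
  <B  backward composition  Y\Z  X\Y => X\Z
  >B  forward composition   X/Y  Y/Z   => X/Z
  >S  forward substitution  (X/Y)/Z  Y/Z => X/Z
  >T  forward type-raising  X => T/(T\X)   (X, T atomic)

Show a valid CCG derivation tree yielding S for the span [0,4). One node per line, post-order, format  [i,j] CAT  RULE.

[0,4] S   <
  [0,1] "chased" : N
  [1,4] S\N   <
    [1,2] "gave" : S
    [2,4] (S\N)\S   >
      [2,3] "quickly" : ((S\N)\S)/NP
      [3,4] "idea" : NP

[0,1] N  lex  "chased"
[1,2] S  lex  "gave"
[2,3] ((S\N)\S)/NP  lex  "quickly"
[3,4] NP  lex  "idea"
[2,4] (S\N)\S  >  k=3
[1,4] S\N  <  k=2
[0,4] S  <  k=1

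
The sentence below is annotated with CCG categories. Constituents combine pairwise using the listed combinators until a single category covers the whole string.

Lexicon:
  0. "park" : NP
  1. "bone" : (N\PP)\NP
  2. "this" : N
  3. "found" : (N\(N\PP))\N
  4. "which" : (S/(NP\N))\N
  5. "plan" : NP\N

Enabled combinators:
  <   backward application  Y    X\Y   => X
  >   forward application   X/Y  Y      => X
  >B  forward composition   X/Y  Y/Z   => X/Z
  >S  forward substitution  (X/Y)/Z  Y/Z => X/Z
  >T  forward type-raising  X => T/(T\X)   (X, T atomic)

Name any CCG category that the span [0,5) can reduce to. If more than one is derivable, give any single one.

S/(NP\N)

[0,6] S   >
  [0,5] S/(NP\N)   <
    [0,4] N   <
      [0,2] N\PP   <
        [0,1] "park" : NP
        [1,2] "bone" : (N\PP)\NP
      [2,4] N\(N\PP)   <
        [2,3] "this" : N
        [3,4] "found" : (N\(N\PP))\N
    [4,5] "which" : (S/(NP\N))\N
  [5,6] "plan" : NP\N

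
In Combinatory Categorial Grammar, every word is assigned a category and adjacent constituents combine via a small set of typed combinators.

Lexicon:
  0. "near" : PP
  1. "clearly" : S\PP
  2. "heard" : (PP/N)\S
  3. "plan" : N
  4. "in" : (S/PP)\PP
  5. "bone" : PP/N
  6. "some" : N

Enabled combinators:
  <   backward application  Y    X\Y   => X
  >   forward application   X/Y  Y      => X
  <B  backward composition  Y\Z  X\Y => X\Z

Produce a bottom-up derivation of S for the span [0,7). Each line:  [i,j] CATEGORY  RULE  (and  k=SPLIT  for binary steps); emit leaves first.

[0,7] S   >
  [0,5] S/PP   <
    [0,4] PP   >
      [0,3] PP/N   <
        [0,2] S   <
          [0,1] "near" : PP
          [1,2] "clearly" : S\PP
        [2,3] "heard" : (PP/N)\S
      [3,4] "plan" : N
    [4,5] "in" : (S/PP)\PP
  [5,7] PP   >
    [5,6] "bone" : PP/N
    [6,7] "some" : N

[0,1] PP  lex  "near"
[1,2] S\PP  lex  "clearly"
[0,2] S  <  k=1
[2,3] (PP/N)\S  lex  "heard"
[0,3] PP/N  <  k=2
[3,4] N  lex  "plan"
[0,4] PP  >  k=3
[4,5] (S/PP)\PP  lex  "in"
[0,5] S/PP  <  k=4
[5,6] PP/N  lex  "bone"
[6,7] N  lex  "some"
[5,7] PP  >  k=6
[0,7] S  >  k=5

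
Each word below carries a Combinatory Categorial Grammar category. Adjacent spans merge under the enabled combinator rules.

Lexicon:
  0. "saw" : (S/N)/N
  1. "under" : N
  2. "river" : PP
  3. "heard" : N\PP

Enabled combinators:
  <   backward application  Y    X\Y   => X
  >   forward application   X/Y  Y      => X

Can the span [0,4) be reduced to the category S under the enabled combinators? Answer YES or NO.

[0,4] S   >
  [0,2] S/N   >
    [0,1] "saw" : (S/N)/N
    [1,2] "under" : N
  [2,4] N   <
    [2,3] "river" : PP
    [3,4] "heard" : N\PP

YES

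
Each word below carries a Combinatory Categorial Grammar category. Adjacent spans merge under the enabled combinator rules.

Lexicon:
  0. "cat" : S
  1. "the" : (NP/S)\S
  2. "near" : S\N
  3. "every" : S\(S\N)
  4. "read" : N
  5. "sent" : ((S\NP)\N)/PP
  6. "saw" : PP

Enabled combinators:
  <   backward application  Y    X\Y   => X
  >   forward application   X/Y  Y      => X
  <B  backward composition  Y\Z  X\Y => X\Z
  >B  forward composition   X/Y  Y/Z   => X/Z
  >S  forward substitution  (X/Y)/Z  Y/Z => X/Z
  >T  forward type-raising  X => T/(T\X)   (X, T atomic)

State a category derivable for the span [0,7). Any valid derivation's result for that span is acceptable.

[0,7] S   <
  [0,4] NP   >
    [0,2] NP/S   <
      [0,1] "cat" : S
      [1,2] "the" : (NP/S)\S
    [2,4] S   <
      [2,3] "near" : S\N
      [3,4] "every" : S\(S\N)
  [4,7] S\NP   <
    [4,5] "read" : N
    [5,7] (S\NP)\N   >
      [5,6] "sent" : ((S\NP)\N)/PP
      [6,7] "saw" : PP

S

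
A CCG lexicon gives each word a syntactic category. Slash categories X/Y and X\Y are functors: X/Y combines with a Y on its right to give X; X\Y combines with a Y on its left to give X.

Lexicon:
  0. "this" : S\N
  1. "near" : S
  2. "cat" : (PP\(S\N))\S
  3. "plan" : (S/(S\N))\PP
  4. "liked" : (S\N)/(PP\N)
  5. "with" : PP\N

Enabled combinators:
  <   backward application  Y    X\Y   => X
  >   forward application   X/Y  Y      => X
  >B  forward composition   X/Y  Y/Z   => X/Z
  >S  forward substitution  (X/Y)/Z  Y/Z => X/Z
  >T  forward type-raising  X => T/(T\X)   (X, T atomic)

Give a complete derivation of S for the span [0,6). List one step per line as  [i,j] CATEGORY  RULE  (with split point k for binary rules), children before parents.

[0,6] S   >
  [0,4] S/(S\N)   <
    [0,3] PP   <
      [0,1] "this" : S\N
      [1,3] PP\(S\N)   <
        [1,2] "near" : S
        [2,3] "cat" : (PP\(S\N))\S
    [3,4] "plan" : (S/(S\N))\PP
  [4,6] S\N   >
    [4,5] "liked" : (S\N)/(PP\N)
    [5,6] "with" : PP\N

[0,1] S\N  lex  "this"
[1,2] S  lex  "near"
[2,3] (PP\(S\N))\S  lex  "cat"
[1,3] PP\(S\N)  <  k=2
[0,3] PP  <  k=1
[3,4] (S/(S\N))\PP  lex  "plan"
[0,4] S/(S\N)  <  k=3
[4,5] (S\N)/(PP\N)  lex  "liked"
[5,6] PP\N  lex  "with"
[4,6] S\N  >  k=5
[0,6] S  >  k=4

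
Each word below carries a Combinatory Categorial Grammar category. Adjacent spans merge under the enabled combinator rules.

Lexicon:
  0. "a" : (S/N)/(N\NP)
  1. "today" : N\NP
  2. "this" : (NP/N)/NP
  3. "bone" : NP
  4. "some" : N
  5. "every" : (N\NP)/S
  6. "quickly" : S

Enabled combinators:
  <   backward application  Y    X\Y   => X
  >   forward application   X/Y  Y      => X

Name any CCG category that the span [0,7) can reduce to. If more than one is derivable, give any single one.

S

[0,7] S   >
  [0,2] S/N   >
    [0,1] "a" : (S/N)/(N\NP)
    [1,2] "today" : N\NP
  [2,7] N   <
    [2,5] NP   >
      [2,4] NP/N   >
        [2,3] "this" : (NP/N)/NP
        [3,4] "bone" : NP
      [4,5] "some" : N
    [5,7] N\NP   >
      [5,6] "every" : (N\NP)/S
      [6,7] "quickly" : S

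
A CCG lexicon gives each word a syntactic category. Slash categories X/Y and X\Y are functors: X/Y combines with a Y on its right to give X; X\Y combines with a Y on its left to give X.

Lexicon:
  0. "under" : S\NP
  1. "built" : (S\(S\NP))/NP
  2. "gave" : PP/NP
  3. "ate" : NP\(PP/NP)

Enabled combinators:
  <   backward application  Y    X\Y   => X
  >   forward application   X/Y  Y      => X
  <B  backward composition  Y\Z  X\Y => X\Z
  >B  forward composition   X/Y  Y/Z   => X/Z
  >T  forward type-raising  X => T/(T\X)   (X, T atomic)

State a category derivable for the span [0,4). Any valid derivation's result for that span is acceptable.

[0,4] S   <
  [0,1] "under" : S\NP
  [1,4] S\(S\NP)   >
    [1,2] "built" : (S\(S\NP))/NP
    [2,4] NP   <
      [2,3] "gave" : PP/NP
      [3,4] "ate" : NP\(PP/NP)

S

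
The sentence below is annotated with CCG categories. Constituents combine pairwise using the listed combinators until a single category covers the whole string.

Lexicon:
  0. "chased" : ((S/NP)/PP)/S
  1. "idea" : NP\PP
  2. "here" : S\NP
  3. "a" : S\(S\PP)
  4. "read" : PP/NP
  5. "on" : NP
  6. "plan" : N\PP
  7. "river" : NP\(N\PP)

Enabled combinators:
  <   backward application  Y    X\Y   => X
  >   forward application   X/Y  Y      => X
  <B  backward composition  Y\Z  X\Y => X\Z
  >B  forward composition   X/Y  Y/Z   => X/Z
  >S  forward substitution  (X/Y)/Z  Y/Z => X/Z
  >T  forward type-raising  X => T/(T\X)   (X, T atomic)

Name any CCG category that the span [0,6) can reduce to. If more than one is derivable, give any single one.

[0,8] S   >
  [0,6] S/NP   >
    [0,4] (S/NP)/PP   >
      [0,1] "chased" : ((S/NP)/PP)/S
      [1,4] S   <
        [1,3] S\PP   <B
          [1,2] "idea" : NP\PP
          [2,3] "here" : S\NP
        [3,4] "a" : S\(S\PP)
    [4,6] PP   >
      [4,5] "read" : PP/NP
      [5,6] "on" : NP
  [6,8] NP   <
    [6,7] "plan" : N\PP
    [7,8] "river" : NP\(N\PP)

S/NP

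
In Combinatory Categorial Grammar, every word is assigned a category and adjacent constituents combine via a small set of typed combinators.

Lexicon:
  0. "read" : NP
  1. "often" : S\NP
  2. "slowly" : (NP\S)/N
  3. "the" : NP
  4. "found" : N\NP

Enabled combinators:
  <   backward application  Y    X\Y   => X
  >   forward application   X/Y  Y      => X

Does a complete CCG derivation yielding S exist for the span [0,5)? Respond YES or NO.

NO

NP S\NP (NP\S)/N NP N\NP
CKY chart[0,5] = {NP}; S ∉ chart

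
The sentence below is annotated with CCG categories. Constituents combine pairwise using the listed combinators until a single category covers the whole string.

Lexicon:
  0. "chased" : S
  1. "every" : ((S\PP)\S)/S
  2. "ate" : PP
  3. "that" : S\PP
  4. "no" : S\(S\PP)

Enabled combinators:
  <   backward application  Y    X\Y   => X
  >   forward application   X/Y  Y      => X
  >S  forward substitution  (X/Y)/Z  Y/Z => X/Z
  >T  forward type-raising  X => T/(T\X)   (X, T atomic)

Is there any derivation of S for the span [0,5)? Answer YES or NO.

YES

[0,5] S   <
  [0,4] S\PP   <
    [0,1] "chased" : S
    [1,4] (S\PP)\S   >
      [1,2] "every" : ((S\PP)\S)/S
      [2,4] S   >
        [2,3] S/(S\PP)   >T
          [2,3] "ate" : PP
        [3,4] "that" : S\PP
  [4,5] "no" : S\(S\PP)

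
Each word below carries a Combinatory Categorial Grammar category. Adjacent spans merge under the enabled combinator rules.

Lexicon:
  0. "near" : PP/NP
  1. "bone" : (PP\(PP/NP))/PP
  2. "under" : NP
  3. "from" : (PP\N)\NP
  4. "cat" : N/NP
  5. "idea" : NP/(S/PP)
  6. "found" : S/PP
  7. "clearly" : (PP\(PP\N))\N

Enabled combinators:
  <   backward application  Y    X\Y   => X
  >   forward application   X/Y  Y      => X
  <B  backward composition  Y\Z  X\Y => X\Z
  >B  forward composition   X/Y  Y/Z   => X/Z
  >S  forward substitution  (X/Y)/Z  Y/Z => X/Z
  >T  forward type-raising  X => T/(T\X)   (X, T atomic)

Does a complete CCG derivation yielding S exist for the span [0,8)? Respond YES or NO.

PP/NP (PP\(PP/NP))/PP NP (PP\N)\NP N/NP NP/(S/PP) S/PP (PP\(PP\N))\N
CKY chart[0,8] = {N/(N\PP), NP/(NP\PP), PP, PP/(PP\PP), S/(S\PP)}; S ∉ chart

NO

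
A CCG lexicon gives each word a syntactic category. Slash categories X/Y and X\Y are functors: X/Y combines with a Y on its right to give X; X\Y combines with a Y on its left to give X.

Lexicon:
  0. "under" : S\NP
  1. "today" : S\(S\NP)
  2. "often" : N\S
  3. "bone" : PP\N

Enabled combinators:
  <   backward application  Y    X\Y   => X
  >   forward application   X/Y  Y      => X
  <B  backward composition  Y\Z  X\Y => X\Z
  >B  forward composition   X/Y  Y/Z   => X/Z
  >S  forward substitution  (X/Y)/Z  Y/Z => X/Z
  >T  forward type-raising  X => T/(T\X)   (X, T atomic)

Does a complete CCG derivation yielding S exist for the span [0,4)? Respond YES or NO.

NO

S\NP S\(S\NP) N\S PP\N
CKY chart[0,4] = {N/(N\PP), NP/(NP\PP), PP, PP/(PP\PP), S/(S\PP)}; S ∉ chart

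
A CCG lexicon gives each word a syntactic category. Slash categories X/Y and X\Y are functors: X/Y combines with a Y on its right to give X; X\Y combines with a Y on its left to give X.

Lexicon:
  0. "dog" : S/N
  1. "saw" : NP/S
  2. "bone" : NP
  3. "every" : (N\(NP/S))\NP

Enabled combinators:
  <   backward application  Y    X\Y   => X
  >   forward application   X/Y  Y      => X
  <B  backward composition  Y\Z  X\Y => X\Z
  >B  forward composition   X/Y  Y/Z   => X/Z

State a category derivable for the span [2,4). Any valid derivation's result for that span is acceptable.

N\(NP/S)

[0,4] S   >
  [0,1] "dog" : S/N
  [1,4] N   <
    [1,2] "saw" : NP/S
    [2,4] N\(NP/S)   <
      [2,3] "bone" : NP
      [3,4] "every" : (N\(NP/S))\NP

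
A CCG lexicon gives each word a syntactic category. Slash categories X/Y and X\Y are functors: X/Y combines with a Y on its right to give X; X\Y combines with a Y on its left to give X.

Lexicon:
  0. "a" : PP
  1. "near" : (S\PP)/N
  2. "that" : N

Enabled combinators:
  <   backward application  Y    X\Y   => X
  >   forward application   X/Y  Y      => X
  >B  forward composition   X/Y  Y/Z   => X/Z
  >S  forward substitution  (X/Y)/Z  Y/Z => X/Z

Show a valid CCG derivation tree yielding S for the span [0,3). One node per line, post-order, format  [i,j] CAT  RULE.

[0,3] S   <
  [0,1] "a" : PP
  [1,3] S\PP   >
    [1,2] "near" : (S\PP)/N
    [2,3] "that" : N

[0,1] PP  lex  "a"
[1,2] (S\PP)/N  lex  "near"
[2,3] N  lex  "that"
[1,3] S\PP  >  k=2
[0,3] S  <  k=1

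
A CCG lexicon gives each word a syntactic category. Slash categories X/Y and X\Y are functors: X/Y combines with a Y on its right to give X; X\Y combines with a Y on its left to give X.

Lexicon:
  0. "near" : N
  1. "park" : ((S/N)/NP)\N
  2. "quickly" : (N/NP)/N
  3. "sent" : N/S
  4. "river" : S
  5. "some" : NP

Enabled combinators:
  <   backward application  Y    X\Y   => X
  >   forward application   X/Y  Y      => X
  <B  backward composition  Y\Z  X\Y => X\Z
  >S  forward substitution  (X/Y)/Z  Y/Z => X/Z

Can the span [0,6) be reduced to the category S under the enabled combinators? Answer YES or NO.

[0,6] S   >
  [0,5] S/NP   >S
    [0,2] (S/N)/NP   <
      [0,1] "near" : N
      [1,2] "park" : ((S/N)/NP)\N
    [2,5] N/NP   >
      [2,3] "quickly" : (N/NP)/N
      [3,5] N   >
        [3,4] "sent" : N/S
        [4,5] "river" : S
  [5,6] "some" : NP

YES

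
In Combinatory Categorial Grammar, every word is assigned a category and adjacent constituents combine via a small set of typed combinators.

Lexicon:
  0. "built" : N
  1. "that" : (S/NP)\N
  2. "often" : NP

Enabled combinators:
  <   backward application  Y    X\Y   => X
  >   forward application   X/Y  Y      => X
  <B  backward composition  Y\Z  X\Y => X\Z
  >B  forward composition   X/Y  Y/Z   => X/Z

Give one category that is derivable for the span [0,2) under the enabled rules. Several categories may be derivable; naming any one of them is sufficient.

[0,3] S   >
  [0,2] S/NP   <
    [0,1] "built" : N
    [1,2] "that" : (S/NP)\N
  [2,3] "often" : NP

S/NP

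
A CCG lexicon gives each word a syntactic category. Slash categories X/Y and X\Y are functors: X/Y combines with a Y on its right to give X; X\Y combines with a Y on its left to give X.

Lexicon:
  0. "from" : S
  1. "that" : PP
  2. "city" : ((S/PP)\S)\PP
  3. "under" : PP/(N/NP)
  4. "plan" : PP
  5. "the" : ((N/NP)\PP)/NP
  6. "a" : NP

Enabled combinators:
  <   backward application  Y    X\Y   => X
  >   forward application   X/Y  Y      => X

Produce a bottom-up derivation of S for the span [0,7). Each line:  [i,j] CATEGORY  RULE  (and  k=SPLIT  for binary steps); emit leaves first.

[0,1] S  lex  "from"
[1,2] PP  lex  "that"
[2,3] ((S/PP)\S)\PP  lex  "city"
[1,3] (S/PP)\S  <  k=2
[0,3] S/PP  <  k=1
[3,4] PP/(N/NP)  lex  "under"
[4,5] PP  lex  "plan"
[5,6] ((N/NP)\PP)/NP  lex  "the"
[6,7] NP  lex  "a"
[5,7] (N/NP)\PP  >  k=6
[4,7] N/NP  <  k=5
[3,7] PP  >  k=4
[0,7] S  >  k=3

[0,7] S   >
  [0,3] S/PP   <
    [0,1] "from" : S
    [1,3] (S/PP)\S   <
      [1,2] "that" : PP
      [2,3] "city" : ((S/PP)\S)\PP
  [3,7] PP   >
    [3,4] "under" : PP/(N/NP)
    [4,7] N/NP   <
      [4,5] "plan" : PP
      [5,7] (N/NP)\PP   >
        [5,6] "the" : ((N/NP)\PP)/NP
        [6,7] "a" : NP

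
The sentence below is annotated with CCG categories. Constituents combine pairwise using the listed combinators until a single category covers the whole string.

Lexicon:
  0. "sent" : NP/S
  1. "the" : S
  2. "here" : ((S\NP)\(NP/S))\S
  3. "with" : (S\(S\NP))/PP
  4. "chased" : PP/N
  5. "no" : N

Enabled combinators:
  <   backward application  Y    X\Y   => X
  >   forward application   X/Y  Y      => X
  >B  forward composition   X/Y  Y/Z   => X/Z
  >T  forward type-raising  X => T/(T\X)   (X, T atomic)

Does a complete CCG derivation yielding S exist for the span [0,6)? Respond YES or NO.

YES

[0,6] S   <
  [0,3] S\NP   <
    [0,1] "sent" : NP/S
    [1,3] (S\NP)\(NP/S)   <
      [1,2] "the" : S
      [2,3] "here" : ((S\NP)\(NP/S))\S
  [3,6] S\(S\NP)   >
    [3,4] "with" : (S\(S\NP))/PP
    [4,6] PP   >
      [4,5] "chased" : PP/N
      [5,6] "no" : N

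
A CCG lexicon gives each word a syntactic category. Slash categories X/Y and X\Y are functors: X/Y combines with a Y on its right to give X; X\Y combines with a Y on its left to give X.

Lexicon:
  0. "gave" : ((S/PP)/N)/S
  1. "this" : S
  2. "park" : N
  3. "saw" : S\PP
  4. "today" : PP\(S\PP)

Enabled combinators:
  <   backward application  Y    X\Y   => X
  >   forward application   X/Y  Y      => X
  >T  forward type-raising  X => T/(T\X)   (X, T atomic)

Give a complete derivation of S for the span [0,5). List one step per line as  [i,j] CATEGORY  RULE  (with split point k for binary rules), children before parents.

[0,1] ((S/PP)/N)/S  lex  "gave"
[1,2] S  lex  "this"
[0,2] (S/PP)/N  >  k=1
[2,3] N  lex  "park"
[0,3] S/PP  >  k=2
[3,4] S\PP  lex  "saw"
[4,5] PP\(S\PP)  lex  "today"
[3,5] PP  <  k=4
[0,5] S  >  k=3

[0,5] S   >
  [0,3] S/PP   >
    [0,2] (S/PP)/N   >
      [0,1] "gave" : ((S/PP)/N)/S
      [1,2] "this" : S
    [2,3] "park" : N
  [3,5] PP   <
    [3,4] "saw" : S\PP
    [4,5] "today" : PP\(S\PP)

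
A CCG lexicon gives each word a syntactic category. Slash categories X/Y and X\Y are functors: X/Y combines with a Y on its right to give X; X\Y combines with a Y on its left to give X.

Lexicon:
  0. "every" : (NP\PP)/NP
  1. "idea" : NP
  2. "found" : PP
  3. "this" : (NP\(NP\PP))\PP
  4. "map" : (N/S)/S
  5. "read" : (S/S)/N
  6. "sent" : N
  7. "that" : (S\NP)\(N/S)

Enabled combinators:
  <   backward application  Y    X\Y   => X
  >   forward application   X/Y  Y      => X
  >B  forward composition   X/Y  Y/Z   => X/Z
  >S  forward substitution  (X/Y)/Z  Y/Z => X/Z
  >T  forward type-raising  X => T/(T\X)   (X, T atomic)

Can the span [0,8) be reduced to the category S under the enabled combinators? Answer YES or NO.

[0,8] S   <
  [0,4] NP   <
    [0,2] NP\PP   >
      [0,1] "every" : (NP\PP)/NP
      [1,2] "idea" : NP
    [2,4] NP\(NP\PP)   <
      [2,3] "found" : PP
      [3,4] "this" : (NP\(NP\PP))\PP
  [4,8] S\NP   <
    [4,7] N/S   >S
      [4,5] "map" : (N/S)/S
      [5,7] S/S   >
        [5,6] "read" : (S/S)/N
        [6,7] "sent" : N
    [7,8] "that" : (S\NP)\(N/S)

YES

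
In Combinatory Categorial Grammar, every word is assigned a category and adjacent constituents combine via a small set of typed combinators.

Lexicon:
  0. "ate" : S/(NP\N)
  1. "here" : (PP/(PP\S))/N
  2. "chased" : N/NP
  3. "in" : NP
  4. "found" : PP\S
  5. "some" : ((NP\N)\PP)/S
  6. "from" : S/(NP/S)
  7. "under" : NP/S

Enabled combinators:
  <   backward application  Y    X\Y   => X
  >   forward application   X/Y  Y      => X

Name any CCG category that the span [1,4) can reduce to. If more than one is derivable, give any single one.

[0,8] S   >
  [0,1] "ate" : S/(NP\N)
  [1,8] NP\N   <
    [1,5] PP   >
      [1,4] PP/(PP\S)   >
        [1,2] "here" : (PP/(PP\S))/N
        [2,4] N   >
          [2,3] "chased" : N/NP
          [3,4] "in" : NP
      [4,5] "found" : PP\S
    [5,8] (NP\N)\PP   >
      [5,6] "some" : ((NP\N)\PP)/S
      [6,8] S   >
        [6,7] "from" : S/(NP/S)
        [7,8] "under" : NP/S

PP/(PP\S)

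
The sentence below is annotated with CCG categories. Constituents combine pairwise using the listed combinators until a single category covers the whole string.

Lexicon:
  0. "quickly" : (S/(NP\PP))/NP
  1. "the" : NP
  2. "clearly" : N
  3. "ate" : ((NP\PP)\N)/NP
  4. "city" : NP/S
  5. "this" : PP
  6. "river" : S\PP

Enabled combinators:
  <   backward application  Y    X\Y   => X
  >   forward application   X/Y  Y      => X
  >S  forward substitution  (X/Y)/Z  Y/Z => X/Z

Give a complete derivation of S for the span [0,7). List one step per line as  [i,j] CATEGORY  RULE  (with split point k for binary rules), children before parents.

[0,7] S   >
  [0,2] S/(NP\PP)   >
    [0,1] "quickly" : (S/(NP\PP))/NP
    [1,2] "the" : NP
  [2,7] NP\PP   <
    [2,3] "clearly" : N
    [3,7] (NP\PP)\N   >
      [3,4] "ate" : ((NP\PP)\N)/NP
      [4,7] NP   >
        [4,5] "city" : NP/S
        [5,7] S   <
          [5,6] "this" : PP
          [6,7] "river" : S\PP

[0,1] (S/(NP\PP))/NP  lex  "quickly"
[1,2] NP  lex  "the"
[0,2] S/(NP\PP)  >  k=1
[2,3] N  lex  "clearly"
[3,4] ((NP\PP)\N)/NP  lex  "ate"
[4,5] NP/S  lex  "city"
[5,6] PP  lex  "this"
[6,7] S\PP  lex  "river"
[5,7] S  <  k=6
[4,7] NP  >  k=5
[3,7] (NP\PP)\N  >  k=4
[2,7] NP\PP  <  k=3
[0,7] S  >  k=2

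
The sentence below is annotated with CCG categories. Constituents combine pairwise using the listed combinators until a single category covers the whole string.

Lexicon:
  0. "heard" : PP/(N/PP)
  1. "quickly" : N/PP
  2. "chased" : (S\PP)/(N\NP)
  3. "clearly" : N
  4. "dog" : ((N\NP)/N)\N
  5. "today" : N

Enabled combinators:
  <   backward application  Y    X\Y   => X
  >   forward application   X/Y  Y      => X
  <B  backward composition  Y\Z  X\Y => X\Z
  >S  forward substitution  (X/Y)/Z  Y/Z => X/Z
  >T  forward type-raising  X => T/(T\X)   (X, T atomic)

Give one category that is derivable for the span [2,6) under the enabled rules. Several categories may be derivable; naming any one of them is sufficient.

[0,6] S   <
  [0,2] PP   >
    [0,1] "heard" : PP/(N/PP)
    [1,2] "quickly" : N/PP
  [2,6] S\PP   >
    [2,3] "chased" : (S\PP)/(N\NP)
    [3,6] N\NP   >
      [3,5] (N\NP)/N   <
        [3,4] "clearly" : N
        [4,5] "dog" : ((N\NP)/N)\N
      [5,6] "today" : N

S\PP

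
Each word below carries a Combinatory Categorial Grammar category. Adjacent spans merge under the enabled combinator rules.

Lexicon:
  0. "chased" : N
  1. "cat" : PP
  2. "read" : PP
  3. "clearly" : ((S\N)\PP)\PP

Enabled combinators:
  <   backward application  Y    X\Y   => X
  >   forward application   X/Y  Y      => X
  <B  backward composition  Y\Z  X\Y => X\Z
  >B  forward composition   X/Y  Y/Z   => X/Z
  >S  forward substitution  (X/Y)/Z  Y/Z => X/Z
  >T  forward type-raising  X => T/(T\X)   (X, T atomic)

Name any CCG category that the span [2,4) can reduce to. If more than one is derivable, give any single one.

[0,4] S   <
  [0,1] "chased" : N
  [1,4] S\N   <
    [1,2] "cat" : PP
    [2,4] (S\N)\PP   <
      [2,3] "read" : PP
      [3,4] "clearly" : ((S\N)\PP)\PP

(S\N)\PP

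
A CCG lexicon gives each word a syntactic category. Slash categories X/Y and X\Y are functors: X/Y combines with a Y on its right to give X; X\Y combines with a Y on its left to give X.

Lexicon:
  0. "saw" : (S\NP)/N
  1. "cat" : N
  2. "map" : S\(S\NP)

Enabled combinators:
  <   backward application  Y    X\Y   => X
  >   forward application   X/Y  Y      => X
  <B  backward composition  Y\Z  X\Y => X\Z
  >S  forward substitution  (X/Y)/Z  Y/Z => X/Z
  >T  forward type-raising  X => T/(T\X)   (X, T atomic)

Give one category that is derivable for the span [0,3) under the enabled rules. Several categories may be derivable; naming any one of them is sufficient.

S

[0,3] S   <
  [0,2] S\NP   >
    [0,1] "saw" : (S\NP)/N
    [1,2] "cat" : N
  [2,3] "map" : S\(S\NP)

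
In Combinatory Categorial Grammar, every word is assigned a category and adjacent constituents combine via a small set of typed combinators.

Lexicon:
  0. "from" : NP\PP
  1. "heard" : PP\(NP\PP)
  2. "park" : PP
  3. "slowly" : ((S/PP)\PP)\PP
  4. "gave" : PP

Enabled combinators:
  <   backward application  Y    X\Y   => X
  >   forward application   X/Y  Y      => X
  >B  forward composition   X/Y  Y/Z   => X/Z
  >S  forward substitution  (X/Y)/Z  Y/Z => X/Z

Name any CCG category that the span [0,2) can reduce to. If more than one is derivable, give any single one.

[0,5] S   >
  [0,4] S/PP   <
    [0,2] PP   <
      [0,1] "from" : NP\PP
      [1,2] "heard" : PP\(NP\PP)
    [2,4] (S/PP)\PP   <
      [2,3] "park" : PP
      [3,4] "slowly" : ((S/PP)\PP)\PP
  [4,5] "gave" : PP

PP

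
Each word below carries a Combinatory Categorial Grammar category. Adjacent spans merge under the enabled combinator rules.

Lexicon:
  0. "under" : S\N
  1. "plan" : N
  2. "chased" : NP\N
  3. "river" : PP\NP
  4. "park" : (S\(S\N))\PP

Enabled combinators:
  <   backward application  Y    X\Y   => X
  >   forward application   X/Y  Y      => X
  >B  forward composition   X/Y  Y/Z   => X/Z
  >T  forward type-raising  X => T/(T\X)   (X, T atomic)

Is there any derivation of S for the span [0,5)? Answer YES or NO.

[0,5] S   <
  [0,1] "under" : S\N
  [1,5] S\(S\N)   <
    [1,4] PP   <
      [1,3] NP   >
        [1,2] NP/(NP\N)   >T
          [1,2] "plan" : N
        [2,3] "chased" : NP\N
      [3,4] "river" : PP\NP
    [4,5] "park" : (S\(S\N))\PP

YES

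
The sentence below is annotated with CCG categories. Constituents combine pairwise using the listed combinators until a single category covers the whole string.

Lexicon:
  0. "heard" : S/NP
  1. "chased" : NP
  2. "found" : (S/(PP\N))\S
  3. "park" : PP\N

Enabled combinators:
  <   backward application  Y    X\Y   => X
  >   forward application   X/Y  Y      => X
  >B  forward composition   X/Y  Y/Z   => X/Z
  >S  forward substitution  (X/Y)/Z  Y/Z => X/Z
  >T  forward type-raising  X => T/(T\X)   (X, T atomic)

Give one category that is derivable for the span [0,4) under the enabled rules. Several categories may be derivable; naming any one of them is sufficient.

S

[0,4] S   >
  [0,3] S/(PP\N)   <
    [0,2] S   >
      [0,1] "heard" : S/NP
      [1,2] "chased" : NP
    [2,3] "found" : (S/(PP\N))\S
  [3,4] "park" : PP\N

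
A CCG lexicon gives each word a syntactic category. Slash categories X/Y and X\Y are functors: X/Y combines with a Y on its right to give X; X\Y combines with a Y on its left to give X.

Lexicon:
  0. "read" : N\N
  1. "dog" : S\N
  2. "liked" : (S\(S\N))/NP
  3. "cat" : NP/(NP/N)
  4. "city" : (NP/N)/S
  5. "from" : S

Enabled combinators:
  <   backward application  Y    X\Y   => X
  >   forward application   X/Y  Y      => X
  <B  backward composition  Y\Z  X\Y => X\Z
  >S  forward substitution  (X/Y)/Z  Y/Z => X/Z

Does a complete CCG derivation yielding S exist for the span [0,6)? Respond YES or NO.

YES

[0,6] S   <
  [0,2] S\N   <B
    [0,1] "read" : N\N
    [1,2] "dog" : S\N
  [2,6] S\(S\N)   >
    [2,3] "liked" : (S\(S\N))/NP
    [3,6] NP   >
      [3,4] "cat" : NP/(NP/N)
      [4,6] NP/N   >
        [4,5] "city" : (NP/N)/S
        [5,6] "from" : S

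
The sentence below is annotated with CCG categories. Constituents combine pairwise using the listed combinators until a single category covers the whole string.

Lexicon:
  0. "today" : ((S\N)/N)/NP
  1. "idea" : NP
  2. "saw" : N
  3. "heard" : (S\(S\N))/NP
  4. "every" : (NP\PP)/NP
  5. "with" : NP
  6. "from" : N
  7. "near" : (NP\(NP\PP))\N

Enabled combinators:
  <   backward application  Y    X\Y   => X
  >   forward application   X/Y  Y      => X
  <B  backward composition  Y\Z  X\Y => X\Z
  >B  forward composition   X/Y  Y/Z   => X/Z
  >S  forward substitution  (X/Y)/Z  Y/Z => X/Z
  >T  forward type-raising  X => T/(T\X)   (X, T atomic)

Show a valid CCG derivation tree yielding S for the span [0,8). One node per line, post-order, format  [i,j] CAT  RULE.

[0,1] ((S\N)/N)/NP  lex  "today"
[1,2] NP  lex  "idea"
[0,2] (S\N)/N  >  k=1
[2,3] N  lex  "saw"
[0,3] S\N  >  k=2
[3,4] (S\(S\N))/NP  lex  "heard"
[4,5] (NP\PP)/NP  lex  "every"
[5,6] NP  lex  "with"
[4,6] NP\PP  >  k=5
[6,7] N  lex  "from"
[7,8] (NP\(NP\PP))\N  lex  "near"
[6,8] NP\(NP\PP)  <  k=7
[4,8] NP  <  k=6
[3,8] S\(S\N)  >  k=4
[0,8] S  <  k=3

[0,8] S   <
  [0,3] S\N   >
    [0,2] (S\N)/N   >
      [0,1] "today" : ((S\N)/N)/NP
      [1,2] "idea" : NP
    [2,3] "saw" : N
  [3,8] S\(S\N)   >
    [3,4] "heard" : (S\(S\N))/NP
    [4,8] NP   <
      [4,6] NP\PP   >
        [4,5] "every" : (NP\PP)/NP
        [5,6] "with" : NP
      [6,8] NP\(NP\PP)   <
        [6,7] "from" : N
        [7,8] "near" : (NP\(NP\PP))\N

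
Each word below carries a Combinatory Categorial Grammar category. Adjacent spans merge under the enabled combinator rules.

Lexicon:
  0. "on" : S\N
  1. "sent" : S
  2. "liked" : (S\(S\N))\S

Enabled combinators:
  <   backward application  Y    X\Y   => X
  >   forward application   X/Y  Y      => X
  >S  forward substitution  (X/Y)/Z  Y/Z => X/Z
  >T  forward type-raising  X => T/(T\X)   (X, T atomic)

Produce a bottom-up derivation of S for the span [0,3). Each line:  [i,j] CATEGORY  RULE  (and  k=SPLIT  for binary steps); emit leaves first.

[0,3] S   <
  [0,1] "on" : S\N
  [1,3] S\(S\N)   <
    [1,2] "sent" : S
    [2,3] "liked" : (S\(S\N))\S

[0,1] S\N  lex  "on"
[1,2] S  lex  "sent"
[2,3] (S\(S\N))\S  lex  "liked"
[1,3] S\(S\N)  <  k=2
[0,3] S  <  k=1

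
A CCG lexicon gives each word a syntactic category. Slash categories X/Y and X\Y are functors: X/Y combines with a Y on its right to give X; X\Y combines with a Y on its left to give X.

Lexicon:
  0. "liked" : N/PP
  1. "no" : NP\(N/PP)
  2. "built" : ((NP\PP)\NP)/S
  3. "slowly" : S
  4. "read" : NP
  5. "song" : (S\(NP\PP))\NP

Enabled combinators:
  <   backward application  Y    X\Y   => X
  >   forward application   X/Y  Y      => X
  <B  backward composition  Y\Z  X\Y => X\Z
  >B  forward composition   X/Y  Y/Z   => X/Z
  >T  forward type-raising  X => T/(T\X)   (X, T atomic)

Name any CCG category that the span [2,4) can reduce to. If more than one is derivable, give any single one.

[0,6] S   <
  [0,4] NP\PP   <
    [0,2] NP   <
      [0,1] "liked" : N/PP
      [1,2] "no" : NP\(N/PP)
    [2,4] (NP\PP)\NP   >
      [2,3] "built" : ((NP\PP)\NP)/S
      [3,4] "slowly" : S
  [4,6] S\(NP\PP)   <
    [4,5] "read" : NP
    [5,6] "song" : (S\(NP\PP))\NP

(NP\PP)\NP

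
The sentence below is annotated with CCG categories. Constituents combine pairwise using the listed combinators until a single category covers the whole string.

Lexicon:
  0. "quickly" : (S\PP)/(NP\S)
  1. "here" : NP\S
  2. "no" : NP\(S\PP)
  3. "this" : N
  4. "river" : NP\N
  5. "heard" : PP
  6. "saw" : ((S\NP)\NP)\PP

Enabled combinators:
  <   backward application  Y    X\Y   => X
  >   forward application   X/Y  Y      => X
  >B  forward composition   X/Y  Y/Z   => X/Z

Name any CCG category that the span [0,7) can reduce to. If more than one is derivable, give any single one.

S

[0,7] S   <
  [0,3] NP   <
    [0,2] S\PP   >
      [0,1] "quickly" : (S\PP)/(NP\S)
      [1,2] "here" : NP\S
    [2,3] "no" : NP\(S\PP)
  [3,7] S\NP   <
    [3,5] NP   <
      [3,4] "this" : N
      [4,5] "river" : NP\N
    [5,7] (S\NP)\NP   <
      [5,6] "heard" : PP
      [6,7] "saw" : ((S\NP)\NP)\PP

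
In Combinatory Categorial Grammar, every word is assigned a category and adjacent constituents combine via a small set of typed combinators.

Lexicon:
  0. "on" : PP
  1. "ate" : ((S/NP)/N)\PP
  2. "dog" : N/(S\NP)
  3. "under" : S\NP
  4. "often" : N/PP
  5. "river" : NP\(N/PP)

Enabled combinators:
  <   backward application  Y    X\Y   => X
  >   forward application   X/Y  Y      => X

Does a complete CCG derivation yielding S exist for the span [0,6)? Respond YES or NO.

[0,6] S   >
  [0,4] S/NP   >
    [0,2] (S/NP)/N   <
      [0,1] "on" : PP
      [1,2] "ate" : ((S/NP)/N)\PP
    [2,4] N   >
      [2,3] "dog" : N/(S\NP)
      [3,4] "under" : S\NP
  [4,6] NP   <
    [4,5] "often" : N/PP
    [5,6] "river" : NP\(N/PP)

YES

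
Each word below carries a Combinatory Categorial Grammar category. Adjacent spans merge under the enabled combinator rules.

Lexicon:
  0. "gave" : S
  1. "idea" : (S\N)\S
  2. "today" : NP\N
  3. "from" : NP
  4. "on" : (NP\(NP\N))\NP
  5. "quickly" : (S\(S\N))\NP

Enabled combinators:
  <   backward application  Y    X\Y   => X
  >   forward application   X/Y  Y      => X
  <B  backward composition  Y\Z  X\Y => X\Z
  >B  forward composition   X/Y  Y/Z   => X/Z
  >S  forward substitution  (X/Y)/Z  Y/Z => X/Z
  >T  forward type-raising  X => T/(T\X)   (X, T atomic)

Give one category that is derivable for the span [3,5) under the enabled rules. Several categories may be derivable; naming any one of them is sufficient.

[0,6] S   <
  [0,2] S\N   <
    [0,1] "gave" : S
    [1,2] "idea" : (S\N)\S
  [2,6] S\(S\N)   <
    [2,5] NP   <
      [2,3] "today" : NP\N
      [3,5] NP\(NP\N)   <
        [3,4] "from" : NP
        [4,5] "on" : (NP\(NP\N))\NP
    [5,6] "quickly" : (S\(S\N))\NP

NP\(NP\N)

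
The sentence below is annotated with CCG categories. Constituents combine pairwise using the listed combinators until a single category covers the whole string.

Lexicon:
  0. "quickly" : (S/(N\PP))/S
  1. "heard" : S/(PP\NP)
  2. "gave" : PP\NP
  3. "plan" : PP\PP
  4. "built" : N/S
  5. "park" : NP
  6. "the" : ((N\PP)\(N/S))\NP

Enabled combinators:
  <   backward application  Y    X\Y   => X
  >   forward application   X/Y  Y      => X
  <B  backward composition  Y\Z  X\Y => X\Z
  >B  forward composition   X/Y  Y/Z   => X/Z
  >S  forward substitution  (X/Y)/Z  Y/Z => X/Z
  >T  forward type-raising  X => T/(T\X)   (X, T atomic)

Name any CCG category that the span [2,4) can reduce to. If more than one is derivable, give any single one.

[0,7] S   >
  [0,4] S/(N\PP)   >
    [0,1] "quickly" : (S/(N\PP))/S
    [1,4] S   >
      [1,2] "heard" : S/(PP\NP)
      [2,4] PP\NP   <B
        [2,3] "gave" : PP\NP
        [3,4] "plan" : PP\PP
  [4,7] N\PP   <
    [4,5] "built" : N/S
    [5,7] (N\PP)\(N/S)   <
      [5,6] "park" : NP
      [6,7] "the" : ((N\PP)\(N/S))\NP

PP\NP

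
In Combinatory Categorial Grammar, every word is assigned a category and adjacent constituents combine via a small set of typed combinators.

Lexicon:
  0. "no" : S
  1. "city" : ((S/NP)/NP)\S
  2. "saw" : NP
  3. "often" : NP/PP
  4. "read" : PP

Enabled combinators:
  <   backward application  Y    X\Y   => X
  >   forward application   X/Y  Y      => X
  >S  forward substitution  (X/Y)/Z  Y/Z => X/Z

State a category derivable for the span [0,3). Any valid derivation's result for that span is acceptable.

[0,5] S   >
  [0,3] S/NP   >
    [0,2] (S/NP)/NP   <
      [0,1] "no" : S
      [1,2] "city" : ((S/NP)/NP)\S
    [2,3] "saw" : NP
  [3,5] NP   >
    [3,4] "often" : NP/PP
    [4,5] "read" : PP

S/NP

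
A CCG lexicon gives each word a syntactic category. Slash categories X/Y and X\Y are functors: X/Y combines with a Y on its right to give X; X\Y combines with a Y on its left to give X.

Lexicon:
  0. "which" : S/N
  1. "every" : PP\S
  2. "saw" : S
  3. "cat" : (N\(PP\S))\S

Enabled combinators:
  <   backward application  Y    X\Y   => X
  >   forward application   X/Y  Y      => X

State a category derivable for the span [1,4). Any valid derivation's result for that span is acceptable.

N

[0,4] S   >
  [0,1] "which" : S/N
  [1,4] N   <
    [1,2] "every" : PP\S
    [2,4] N\(PP\S)   <
      [2,3] "saw" : S
      [3,4] "cat" : (N\(PP\S))\S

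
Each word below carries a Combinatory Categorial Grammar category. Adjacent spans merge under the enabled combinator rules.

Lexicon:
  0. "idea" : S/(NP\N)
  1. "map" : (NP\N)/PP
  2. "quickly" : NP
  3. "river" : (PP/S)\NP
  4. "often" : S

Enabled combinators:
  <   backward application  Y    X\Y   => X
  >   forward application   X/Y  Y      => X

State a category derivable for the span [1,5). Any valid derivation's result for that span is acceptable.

[0,5] S   >
  [0,1] "idea" : S/(NP\N)
  [1,5] NP\N   >
    [1,2] "map" : (NP\N)/PP
    [2,5] PP   >
      [2,4] PP/S   <
        [2,3] "quickly" : NP
        [3,4] "river" : (PP/S)\NP
      [4,5] "often" : S

NP\N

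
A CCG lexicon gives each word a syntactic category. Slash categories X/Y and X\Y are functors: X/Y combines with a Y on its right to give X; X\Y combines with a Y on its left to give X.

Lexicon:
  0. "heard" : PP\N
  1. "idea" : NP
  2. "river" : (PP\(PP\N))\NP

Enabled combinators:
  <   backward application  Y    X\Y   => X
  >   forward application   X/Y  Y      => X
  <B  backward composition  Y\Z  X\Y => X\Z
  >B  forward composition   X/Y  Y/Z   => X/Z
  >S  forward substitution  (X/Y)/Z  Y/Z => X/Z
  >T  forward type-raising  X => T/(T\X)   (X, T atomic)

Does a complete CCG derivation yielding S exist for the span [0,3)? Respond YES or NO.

NO

PP\N NP (PP\(PP\N))\NP
CKY chart[0,3] = {N/(N\PP), NP/(NP\PP), PP, PP/(PP\PP), S/(S\PP)}; S ∉ chart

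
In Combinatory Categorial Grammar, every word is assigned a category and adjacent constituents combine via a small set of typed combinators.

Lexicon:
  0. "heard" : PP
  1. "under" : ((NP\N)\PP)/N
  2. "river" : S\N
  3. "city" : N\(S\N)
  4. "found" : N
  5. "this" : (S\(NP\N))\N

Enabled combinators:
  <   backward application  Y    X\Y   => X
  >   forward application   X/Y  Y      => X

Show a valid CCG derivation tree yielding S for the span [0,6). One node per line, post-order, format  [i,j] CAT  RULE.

[0,1] PP  lex  "heard"
[1,2] ((NP\N)\PP)/N  lex  "under"
[2,3] S\N  lex  "river"
[3,4] N\(S\N)  lex  "city"
[2,4] N  <  k=3
[1,4] (NP\N)\PP  >  k=2
[0,4] NP\N  <  k=1
[4,5] N  lex  "found"
[5,6] (S\(NP\N))\N  lex  "this"
[4,6] S\(NP\N)  <  k=5
[0,6] S  <  k=4

[0,6] S   <
  [0,4] NP\N   <
    [0,1] "heard" : PP
    [1,4] (NP\N)\PP   >
      [1,2] "under" : ((NP\N)\PP)/N
      [2,4] N   <
        [2,3] "river" : S\N
        [3,4] "city" : N\(S\N)
  [4,6] S\(NP\N)   <
    [4,5] "found" : N
    [5,6] "this" : (S\(NP\N))\N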